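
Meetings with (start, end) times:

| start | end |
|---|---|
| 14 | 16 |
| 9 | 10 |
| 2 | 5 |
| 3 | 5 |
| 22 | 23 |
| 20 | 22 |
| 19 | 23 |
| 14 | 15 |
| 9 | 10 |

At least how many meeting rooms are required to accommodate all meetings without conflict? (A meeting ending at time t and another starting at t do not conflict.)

2

The answer is the maximum number of intervals overlapping at any instant.
starts: [2, 3, 9, 9, 14, 14, 19, 20, 22]
ends:   [5, 5, 10, 10, 15, 16, 22, 23, 23]
s2→1 s3→2  — peak 2.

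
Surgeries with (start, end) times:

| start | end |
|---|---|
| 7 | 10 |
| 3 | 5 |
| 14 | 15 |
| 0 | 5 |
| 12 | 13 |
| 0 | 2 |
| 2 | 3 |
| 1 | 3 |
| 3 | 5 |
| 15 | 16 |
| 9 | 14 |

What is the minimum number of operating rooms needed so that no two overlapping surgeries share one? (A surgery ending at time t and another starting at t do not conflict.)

The answer is the maximum number of intervals overlapping at any instant.
starts: [0, 0, 1, 2, 3, 3, 7, 9, 12, 14, 15]
ends:   [2, 3, 3, 5, 5, 5, 10, 13, 14, 15, 16]
s0→1 s0→2 s1→3  — peak 3.

3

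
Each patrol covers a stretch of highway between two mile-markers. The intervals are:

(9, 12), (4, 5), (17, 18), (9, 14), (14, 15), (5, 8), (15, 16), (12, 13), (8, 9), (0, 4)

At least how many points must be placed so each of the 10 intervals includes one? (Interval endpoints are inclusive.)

Process intervals by earliest right end; each time one isn't hit yet, stab at its right endpoint.
Sorted: [0,4] [4,5] [5,8] [8,9] [9,12] [12,13] [9,14] [14,15] [15,16] [17,18]
{[0,4],[4,5]} hit by 4; {[5,8],[8,9]} hit by 8; {[9,12],[12,13],[9,14]} hit by 12; {[14,15],[15,16]} hit by 15; {[17,18]} hit by 18.
Points: 4, 8, 12, 15, 18 (5 total).

5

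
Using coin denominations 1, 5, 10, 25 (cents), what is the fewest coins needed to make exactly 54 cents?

6

Use the largest denomination that fits, subtract, and repeat.
54 = 2×25 + 4×1
Total coins = 2 + 4 = 6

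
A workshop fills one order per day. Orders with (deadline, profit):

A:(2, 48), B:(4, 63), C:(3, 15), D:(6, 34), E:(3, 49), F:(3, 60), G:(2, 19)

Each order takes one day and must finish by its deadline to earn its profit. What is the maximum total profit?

Take jobs in profit order; each goes to the latest open slot no later than its deadline.
Profit order: B=63 F=60 E=49 A=48 D=34 G=19 C=15
Assign: B→slot 4, F→slot 3, E→slot 2, A→slot 1, D→slot 6, G skipped, C skipped.
Slots: [1:A] [2:E] [3:F] [4:B] [6:D]
Profit = 48 + 49 + 60 + 63 + 34 = 254

254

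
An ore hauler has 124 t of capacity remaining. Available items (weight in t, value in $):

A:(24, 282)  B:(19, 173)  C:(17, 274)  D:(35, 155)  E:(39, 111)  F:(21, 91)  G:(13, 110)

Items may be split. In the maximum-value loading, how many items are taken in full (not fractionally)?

Ratios (sorted): C 16.12, A 11.75, B 9.11, G 8.46, D 4.43, F 4.33, E 2.85
take C (17 @ 274); take A (24 @ 282); take B (19 @ 173); take G (13 @ 110); take D (35 @ 155); take 16/21 of F → 69.33. Capacity used 124/124.
5 item(s) taken whole; one partial (take 16/21 of F).

5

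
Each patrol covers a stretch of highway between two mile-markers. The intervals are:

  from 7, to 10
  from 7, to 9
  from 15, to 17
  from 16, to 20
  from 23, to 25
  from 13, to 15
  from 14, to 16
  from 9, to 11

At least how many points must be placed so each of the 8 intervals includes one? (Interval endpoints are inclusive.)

Sorted: [7,9] [7,10] [9,11] [13,15] [14,16] [15,17] [16,20] [23,25]
{[7,9],[7,10],[9,11]} hit by 9; {[13,15],[14,16],[15,17]} hit by 15; {[16,20]} hit by 20; {[23,25]} hit by 25.
Points: 9, 15, 20, 25 (4 total).

4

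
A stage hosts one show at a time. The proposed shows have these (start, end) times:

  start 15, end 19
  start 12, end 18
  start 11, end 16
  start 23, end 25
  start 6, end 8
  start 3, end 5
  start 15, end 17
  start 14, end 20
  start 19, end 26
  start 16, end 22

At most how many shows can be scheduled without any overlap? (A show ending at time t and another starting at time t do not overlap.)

5

Order by finish time; keep every interval that doesn't clash with the previous kept one.
Sorted by end: (3,5)  (6,8)  (11,16)  (15,17)  (12,18)  (15,19)  (14,20)  (16,22)  (23,25)  (19,26)
take (3,5); take (6,8); take (11,16); take (16,22); take (23,25).
Selected 5 shows.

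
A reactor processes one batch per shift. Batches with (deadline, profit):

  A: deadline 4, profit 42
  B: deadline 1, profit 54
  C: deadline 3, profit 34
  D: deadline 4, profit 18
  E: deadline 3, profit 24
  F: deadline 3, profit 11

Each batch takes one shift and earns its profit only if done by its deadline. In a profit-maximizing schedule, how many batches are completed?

4

By profit: B(d1,54), A(d4,42), C(d3,34), E(d3,24), D(d4,18), F(d3,11)
B→slot 1; A→slot 4; C→slot 3; E→slot 2; D skipped; F skipped.
4 of 6 scheduled.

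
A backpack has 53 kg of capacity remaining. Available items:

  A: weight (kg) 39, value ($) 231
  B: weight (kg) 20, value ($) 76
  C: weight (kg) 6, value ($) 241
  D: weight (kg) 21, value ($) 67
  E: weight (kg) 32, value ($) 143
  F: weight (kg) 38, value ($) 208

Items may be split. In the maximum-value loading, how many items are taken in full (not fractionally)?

2

Ratios (sorted): C 40.17, A 5.92, F 5.47, E 4.47, B 3.80, D 3.19
take C (6 @ 241); take A (39 @ 231); take 8/38 of F → 43.79. Capacity used 53/53.
2 item(s) taken whole; one partial (take 8/38 of F).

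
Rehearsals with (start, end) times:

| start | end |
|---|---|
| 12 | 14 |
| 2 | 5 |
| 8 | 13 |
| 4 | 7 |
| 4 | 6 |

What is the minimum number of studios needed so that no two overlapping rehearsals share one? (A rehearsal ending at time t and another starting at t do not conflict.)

3

Count concurrent intervals with a sweep; the peak is the room count.
starts: [2, 4, 4, 8, 12]
ends:   [5, 6, 7, 13, 14]
s2→1 s4→2 s4→3  — peak 3.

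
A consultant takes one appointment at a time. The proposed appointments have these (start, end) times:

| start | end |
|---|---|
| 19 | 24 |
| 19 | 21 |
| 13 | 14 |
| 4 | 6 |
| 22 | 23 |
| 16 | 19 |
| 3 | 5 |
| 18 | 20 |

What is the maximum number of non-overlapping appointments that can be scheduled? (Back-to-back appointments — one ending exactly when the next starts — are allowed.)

Greedy by earliest finish: after sorting by end time, pick each interval compatible with the last pick.
Sorted by end: (3,5)  (4,6)  (13,14)  (16,19)  (18,20)  (19,21)  (22,23)  (19,24)
take (3,5); take (13,14); take (16,19); take (19,21); take (22,23); skip (19,24).
Selected 5 appointments.

5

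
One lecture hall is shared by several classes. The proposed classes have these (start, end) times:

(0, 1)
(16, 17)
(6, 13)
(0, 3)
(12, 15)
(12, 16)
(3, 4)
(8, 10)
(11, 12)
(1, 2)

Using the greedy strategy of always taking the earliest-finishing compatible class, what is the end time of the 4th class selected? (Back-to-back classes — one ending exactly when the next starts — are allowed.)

10

Order by finish time; keep every interval that doesn't clash with the previous kept one.
Sorted by end: (0,1)  (1,2)  (0,3)  (3,4)  (8,10)  (11,12)  (6,13)  (12,15)  (12,16)  (16,17)
take (0,1); take (1,2); take (3,4); take (8,10); take (11,12); take (12,15); skip (12,16); take (16,17).
Selected: (0,1) (1,2) (3,4) (8,10) (11,12) (12,15) (16,17)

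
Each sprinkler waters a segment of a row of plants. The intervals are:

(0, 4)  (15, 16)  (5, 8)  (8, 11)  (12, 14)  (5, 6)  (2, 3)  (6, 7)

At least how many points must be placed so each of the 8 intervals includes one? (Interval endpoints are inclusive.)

5

Process intervals by earliest right end; each time one isn't hit yet, stab at its right endpoint.
Sorted: [2,3] [0,4] [5,6] [6,7] [5,8] [8,11] [12,14] [15,16]
{[2,3],[0,4]} hit by 3; {[5,6],[6,7],[5,8]} hit by 6; {[8,11]} hit by 11; {[12,14]} hit by 14; {[15,16]} hit by 16.
Points: 3, 6, 11, 14, 16 (5 total).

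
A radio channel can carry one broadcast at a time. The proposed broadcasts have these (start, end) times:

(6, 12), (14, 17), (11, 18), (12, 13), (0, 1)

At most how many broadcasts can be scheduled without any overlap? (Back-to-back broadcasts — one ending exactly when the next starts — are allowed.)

4

Order by finish time; keep every interval that doesn't clash with the previous kept one.
By end time: (0,1), (6,12), (12,13), (14,17), (11,18).
Pick (0,1); next start ≥ 1 → (6,12); next start ≥ 12 → (12,13); next start ≥ 13 → (14,17).
Selected 4 broadcasts.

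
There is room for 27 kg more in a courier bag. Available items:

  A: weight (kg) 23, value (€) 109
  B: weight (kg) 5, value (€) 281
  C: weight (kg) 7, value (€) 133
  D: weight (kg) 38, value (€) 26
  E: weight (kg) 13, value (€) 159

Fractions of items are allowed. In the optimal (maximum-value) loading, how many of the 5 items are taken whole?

3

Ratios (sorted): B 56.20, C 19.00, E 12.23, A 4.74, D 0.68
take B (5 @ 281); take C (7 @ 133); take E (13 @ 159); take 2/23 of A → 9.48. Capacity used 27/27.
3 item(s) taken whole; one partial (take 2/23 of A).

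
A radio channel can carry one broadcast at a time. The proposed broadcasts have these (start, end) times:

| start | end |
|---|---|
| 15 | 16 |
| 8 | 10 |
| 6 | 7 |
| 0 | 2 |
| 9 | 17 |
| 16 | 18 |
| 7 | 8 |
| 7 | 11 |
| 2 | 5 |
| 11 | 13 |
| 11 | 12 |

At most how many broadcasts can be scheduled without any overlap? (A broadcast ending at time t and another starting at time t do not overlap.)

Order by finish time; keep every interval that doesn't clash with the previous kept one.
Sorted by end: (0,2)  (2,5)  (6,7)  (7,8)  (8,10)  (7,11)  (11,12)  (11,13)  (15,16)  (9,17)  (16,18)
take (0,2); take (2,5); take (6,7); take (7,8); take (8,10); take (11,12); take (15,16); skip (9,17); take (16,18).
Selected 8 broadcasts.

8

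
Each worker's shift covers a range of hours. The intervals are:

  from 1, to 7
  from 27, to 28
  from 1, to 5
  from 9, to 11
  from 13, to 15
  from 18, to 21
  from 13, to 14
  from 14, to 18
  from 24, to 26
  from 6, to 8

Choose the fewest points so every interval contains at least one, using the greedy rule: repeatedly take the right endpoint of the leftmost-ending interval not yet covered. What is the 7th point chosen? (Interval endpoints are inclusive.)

Process intervals by earliest right end; each time one isn't hit yet, stab at its right endpoint.
By right end: [1,5]  [1,7]  [6,8]  [9,11]  [13,14]  [13,15]  [14,18]  [18,21]  [24,26]  [27,28]
[1,5] uncovered → point at 5; [6,8] uncovered → point at 8; [9,11] uncovered → point at 11; [13,14] uncovered → point at 14; [18,21] uncovered → point at 21; [24,26] uncovered → point at 26; [27,28] uncovered → point at 28.
Points: 5, 8, 11, 14, 21, 26, 28 (7 total).

28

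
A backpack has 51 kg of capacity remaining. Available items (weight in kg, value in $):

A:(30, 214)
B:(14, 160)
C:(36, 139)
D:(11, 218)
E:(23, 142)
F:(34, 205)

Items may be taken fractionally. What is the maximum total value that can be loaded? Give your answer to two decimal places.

Order: D (218/11=19.82) > B (160/14=11.43) > A (214/30=7.13) > E (142/23=6.17) > F (205/34=6.03) > C (139/36=3.86)
Fill: take D (11 @ 218) → take B (14 @ 160) → take 26/30 of A → 185.47; 51/51 used.
Total value = 563.47

563.47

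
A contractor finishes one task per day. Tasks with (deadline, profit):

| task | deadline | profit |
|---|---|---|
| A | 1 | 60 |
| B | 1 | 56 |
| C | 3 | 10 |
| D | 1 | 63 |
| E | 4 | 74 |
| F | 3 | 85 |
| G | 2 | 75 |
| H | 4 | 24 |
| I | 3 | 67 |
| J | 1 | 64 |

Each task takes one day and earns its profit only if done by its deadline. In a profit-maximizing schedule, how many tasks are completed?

By profit: F(d3,85), G(d2,75), E(d4,74), I(d3,67), J(d1,64), D(d1,63), A(d1,60), B(d1,56), H(d4,24), C(d3,10)
F→slot 3; G→slot 2; E→slot 4; I→slot 1; J skipped; D skipped; A skipped; B skipped; H skipped; C skipped.
4 of 10 scheduled.

4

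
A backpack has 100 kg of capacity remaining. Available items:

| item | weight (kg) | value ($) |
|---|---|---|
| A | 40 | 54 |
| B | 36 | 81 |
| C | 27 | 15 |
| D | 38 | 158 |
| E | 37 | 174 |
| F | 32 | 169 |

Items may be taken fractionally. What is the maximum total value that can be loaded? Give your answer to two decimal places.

Order: F (169/32=5.28) > E (174/37=4.70) > D (158/38=4.16) > B (81/36=2.25) > A (54/40=1.35) > C (15/27=0.56)
Fill: take F (32 @ 169) → take E (37 @ 174) → take 31/38 of D → 128.89; 100/100 used.
Total value = 471.89

471.89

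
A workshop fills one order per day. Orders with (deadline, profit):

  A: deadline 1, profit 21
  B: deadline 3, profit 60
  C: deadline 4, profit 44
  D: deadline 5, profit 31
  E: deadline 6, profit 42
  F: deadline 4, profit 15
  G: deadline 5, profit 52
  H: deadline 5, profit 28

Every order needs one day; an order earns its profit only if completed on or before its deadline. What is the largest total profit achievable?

257

Take jobs in profit order; each goes to the latest open slot no later than its deadline.
By profit: B(d3,60), G(d5,52), C(d4,44), E(d6,42), D(d5,31), H(d5,28), A(d1,21), F(d4,15)
B→slot 3; G→slot 5; C→slot 4; E→slot 6; D→slot 2; H→slot 1; A skipped; F skipped.
Profit = 28 + 31 + 60 + 44 + 52 + 42 = 257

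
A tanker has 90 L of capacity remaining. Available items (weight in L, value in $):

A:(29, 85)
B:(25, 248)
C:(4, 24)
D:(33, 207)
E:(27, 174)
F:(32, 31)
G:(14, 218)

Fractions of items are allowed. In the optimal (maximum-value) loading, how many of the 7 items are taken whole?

Greedy by value/weight ratio, highest first.
Ratios (sorted): G 15.57, B 9.92, E 6.44, D 6.27, C 6.00, A 2.93, F 0.97
take G (14 @ 218); take B (25 @ 248); take E (27 @ 174); take 24/33 of D → 150.55. Capacity used 90/90.
3 item(s) taken whole; one partial (take 24/33 of D).

3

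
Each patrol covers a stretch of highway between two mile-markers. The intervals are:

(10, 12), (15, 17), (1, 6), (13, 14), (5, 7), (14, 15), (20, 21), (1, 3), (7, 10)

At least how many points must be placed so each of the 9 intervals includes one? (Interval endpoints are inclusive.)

By right end: [1,3]  [1,6]  [5,7]  [7,10]  [10,12]  [13,14]  [14,15]  [15,17]  [20,21]
[1,3] uncovered → point at 3; [5,7] uncovered → point at 7; [10,12] uncovered → point at 12; [13,14] uncovered → point at 14; [15,17] uncovered → point at 17; [20,21] uncovered → point at 21.
Points: 3, 7, 12, 14, 17, 21 (6 total).

6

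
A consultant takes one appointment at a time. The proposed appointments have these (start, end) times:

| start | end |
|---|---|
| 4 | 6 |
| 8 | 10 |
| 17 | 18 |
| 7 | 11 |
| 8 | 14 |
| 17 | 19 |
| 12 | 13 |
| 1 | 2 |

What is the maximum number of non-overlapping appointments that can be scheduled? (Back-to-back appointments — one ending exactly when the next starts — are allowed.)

By end time: (1,2), (4,6), (8,10), (7,11), (12,13), (8,14), (17,18), (17,19).
Pick (1,2); next start ≥ 2 → (4,6); next start ≥ 6 → (8,10); next start ≥ 10 → (12,13); next start ≥ 13 → (17,18).
Selected 5 appointments.

5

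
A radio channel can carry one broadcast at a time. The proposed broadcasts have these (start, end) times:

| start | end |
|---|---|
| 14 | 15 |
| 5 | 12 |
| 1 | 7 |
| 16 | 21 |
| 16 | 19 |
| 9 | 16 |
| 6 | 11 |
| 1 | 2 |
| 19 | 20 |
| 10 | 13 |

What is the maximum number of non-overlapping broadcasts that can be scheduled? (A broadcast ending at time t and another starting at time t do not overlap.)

5

Sort by end time and greedily take each interval whose start is ≥ the last chosen end.
By end time: (1,2), (1,7), (6,11), (5,12), (10,13), (14,15), (9,16), (16,19), (19,20), (16,21).
Pick (1,2); next start ≥ 2 → (6,11); next start ≥ 11 → (14,15); next start ≥ 15 → (16,19); next start ≥ 19 → (19,20).
Selected 5 broadcasts.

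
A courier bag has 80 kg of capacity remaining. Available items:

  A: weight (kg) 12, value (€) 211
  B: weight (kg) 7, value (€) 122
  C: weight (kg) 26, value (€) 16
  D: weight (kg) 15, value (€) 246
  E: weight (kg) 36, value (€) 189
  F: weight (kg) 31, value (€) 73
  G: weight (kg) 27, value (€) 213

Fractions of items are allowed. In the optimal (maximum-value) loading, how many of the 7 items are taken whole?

Greedy by value/weight ratio, highest first.
Order: A (211/12=17.58) > B (122/7=17.43) > D (246/15=16.40) > G (213/27=7.89) > E (189/36=5.25) > F (73/31=2.35) > C (16/26=0.62)
Fill: take A (12 @ 211) → take B (7 @ 122) → take D (15 @ 246) → take G (27 @ 213) → take 19/36 of E → 99.75; 80/80 used.
4 item(s) taken whole; one partial (take 19/36 of E).

4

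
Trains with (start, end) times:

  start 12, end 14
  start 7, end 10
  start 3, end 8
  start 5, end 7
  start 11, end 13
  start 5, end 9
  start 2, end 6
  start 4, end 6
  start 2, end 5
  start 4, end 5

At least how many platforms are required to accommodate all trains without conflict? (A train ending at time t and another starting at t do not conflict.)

5

Events (time:±→running): 2:+→1 2:+→2 3:+→3 4:+→4 4:+→5 … peak 5.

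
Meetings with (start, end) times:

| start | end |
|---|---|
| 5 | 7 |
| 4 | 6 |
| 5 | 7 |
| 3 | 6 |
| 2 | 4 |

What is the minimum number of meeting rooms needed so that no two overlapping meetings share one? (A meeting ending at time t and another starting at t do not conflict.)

4

The answer is the maximum number of intervals overlapping at any instant.
Events (time:±→running): 2:+→1 3:+→2 4:-→1 4:+→2 5:+→3 5:+→4 … peak 4.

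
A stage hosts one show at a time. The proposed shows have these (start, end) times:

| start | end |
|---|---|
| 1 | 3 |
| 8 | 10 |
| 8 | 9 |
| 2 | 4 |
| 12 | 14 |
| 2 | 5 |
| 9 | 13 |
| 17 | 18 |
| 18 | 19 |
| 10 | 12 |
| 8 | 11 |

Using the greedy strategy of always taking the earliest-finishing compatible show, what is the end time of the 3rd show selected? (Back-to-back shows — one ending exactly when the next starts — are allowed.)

12

Sort by end time and greedily take each interval whose start is ≥ the last chosen end.
Sorted by end: (1,3)  (2,4)  (2,5)  (8,9)  (8,10)  (8,11)  (10,12)  (9,13)  (12,14)  (17,18)  (18,19)
take (1,3); take (8,9); take (10,12); take (12,14); take (17,18); take (18,19).
Selected: (1,3) (8,9) (10,12) (12,14) (17,18) (18,19)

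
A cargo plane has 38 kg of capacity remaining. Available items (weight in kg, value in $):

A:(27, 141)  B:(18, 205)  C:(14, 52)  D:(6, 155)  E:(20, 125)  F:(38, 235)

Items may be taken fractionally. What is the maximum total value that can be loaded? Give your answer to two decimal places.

447.50

Greedy by value/weight ratio, highest first.
Ratios (sorted): D 25.83, B 11.39, E 6.25, F 6.18, A 5.22, C 3.71
take D (6 @ 155); take B (18 @ 205); take 14/20 of E → 87.50. Capacity used 38/38.
Total value = 447.50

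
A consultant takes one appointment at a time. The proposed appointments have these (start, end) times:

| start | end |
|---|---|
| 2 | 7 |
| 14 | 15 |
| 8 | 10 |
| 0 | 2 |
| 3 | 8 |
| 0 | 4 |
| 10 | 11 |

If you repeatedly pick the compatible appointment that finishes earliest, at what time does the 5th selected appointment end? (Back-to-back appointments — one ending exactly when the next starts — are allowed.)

Greedy by earliest finish: after sorting by end time, pick each interval compatible with the last pick.
By end time: (0,2), (0,4), (2,7), (3,8), (8,10), (10,11), (14,15).
Pick (0,2); next start ≥ 2 → (2,7); next start ≥ 7 → (8,10); next start ≥ 10 → (10,11); next start ≥ 11 → (14,15).
Selected: (0,2) (2,7) (8,10) (10,11) (14,15)

15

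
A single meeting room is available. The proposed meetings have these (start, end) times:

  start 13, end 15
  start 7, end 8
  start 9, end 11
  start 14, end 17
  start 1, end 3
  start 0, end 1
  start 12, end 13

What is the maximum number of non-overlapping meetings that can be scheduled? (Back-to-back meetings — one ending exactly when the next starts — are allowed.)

By end time: (0,1), (1,3), (7,8), (9,11), (12,13), (13,15), (14,17).
Pick (0,1); next start ≥ 1 → (1,3); next start ≥ 3 → (7,8); next start ≥ 8 → (9,11); next start ≥ 11 → (12,13); next start ≥ 13 → (13,15).
Selected 6 meetings.

6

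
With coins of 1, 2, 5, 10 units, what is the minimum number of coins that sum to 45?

5

45 − 4×10→5 − 1×5→0
Total coins = 4 + 1 = 5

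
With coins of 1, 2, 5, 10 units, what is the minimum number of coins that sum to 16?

3

Use the largest denomination that fits, subtract, and repeat.
16 − 1×10→6 − 1×5→1 − 1×1→0
Total coins = 1 + 1 + 1 = 3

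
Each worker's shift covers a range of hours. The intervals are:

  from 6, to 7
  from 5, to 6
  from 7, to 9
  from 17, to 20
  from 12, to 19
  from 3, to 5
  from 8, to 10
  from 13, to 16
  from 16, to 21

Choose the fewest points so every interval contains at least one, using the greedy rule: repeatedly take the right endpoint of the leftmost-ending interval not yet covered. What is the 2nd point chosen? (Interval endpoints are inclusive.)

7

Process intervals by earliest right end; each time one isn't hit yet, stab at its right endpoint.
By right end: [3,5]  [5,6]  [6,7]  [7,9]  [8,10]  [13,16]  [12,19]  [17,20]  [16,21]
[3,5] uncovered → point at 5; [6,7] uncovered → point at 7; [8,10] uncovered → point at 10; [13,16] uncovered → point at 16; [17,20] uncovered → point at 20.
Points: 5, 7, 10, 16, 20 (5 total).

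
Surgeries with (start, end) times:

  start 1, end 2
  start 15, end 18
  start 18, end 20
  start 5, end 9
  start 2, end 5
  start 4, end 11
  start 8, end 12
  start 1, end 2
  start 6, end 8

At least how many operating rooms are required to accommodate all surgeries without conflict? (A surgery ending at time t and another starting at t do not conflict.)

The answer is the maximum number of intervals overlapping at any instant.
starts: [1, 1, 2, 4, 5, 6, 8, 15, 18]
ends:   [2, 2, 5, 8, 9, 11, 12, 18, 20]
s1→1 s1→2 e2→1 e2→0 s2→1 s4→2 e5→1 s5→2 s6→3  — peak 3.

3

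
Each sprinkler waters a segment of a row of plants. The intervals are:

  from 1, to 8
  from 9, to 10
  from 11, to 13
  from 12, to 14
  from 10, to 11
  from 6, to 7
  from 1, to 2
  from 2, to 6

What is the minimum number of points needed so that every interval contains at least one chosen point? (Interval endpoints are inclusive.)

4

Sort by right endpoint; whenever an interval is uncovered, place a point at its right end.
Sorted: [1,2] [2,6] [6,7] [1,8] [9,10] [10,11] [11,13] [12,14]
{[1,2],[2,6]} hit by 2; {[6,7],[1,8]} hit by 7; {[9,10],[10,11]} hit by 10; {[11,13],[12,14]} hit by 13.
Points: 2, 7, 10, 13 (4 total).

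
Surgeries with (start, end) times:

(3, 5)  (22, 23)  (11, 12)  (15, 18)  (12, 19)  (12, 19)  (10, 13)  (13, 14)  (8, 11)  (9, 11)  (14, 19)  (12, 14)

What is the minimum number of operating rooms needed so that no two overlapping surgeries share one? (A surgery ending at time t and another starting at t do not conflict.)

4

The answer is the maximum number of intervals overlapping at any instant.
Events (time:±→running): 3:+→1 5:-→0 8:+→1 9:+→2 10:+→3 11:-→2 11:-→1 11:+→2 12:-→1 12:+→2 12:+→3 12:+→4 … peak 4.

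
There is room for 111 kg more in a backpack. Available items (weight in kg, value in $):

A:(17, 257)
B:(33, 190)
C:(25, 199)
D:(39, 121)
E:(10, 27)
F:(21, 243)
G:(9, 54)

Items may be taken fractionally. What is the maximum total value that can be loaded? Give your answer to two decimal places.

961.62

Sort by value per unit weight and fill in that order.
Ratios (sorted): A 15.12, F 11.57, C 7.96, G 6.00, B 5.76, D 3.10, E 2.70
take A (17 @ 257); take F (21 @ 243); take C (25 @ 199); take G (9 @ 54); take B (33 @ 190); take 6/39 of D → 18.62. Capacity used 111/111.
Total value = 961.62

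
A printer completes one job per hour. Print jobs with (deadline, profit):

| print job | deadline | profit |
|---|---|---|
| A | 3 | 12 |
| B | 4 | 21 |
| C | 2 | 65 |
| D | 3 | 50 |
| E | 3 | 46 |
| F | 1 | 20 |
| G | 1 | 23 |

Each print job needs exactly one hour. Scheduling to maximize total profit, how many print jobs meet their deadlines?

Profit order: C=65 D=50 E=46 G=23 B=21 F=20 A=12
Assign: C→slot 2, D→slot 3, E→slot 1, G skipped, B→slot 4, F skipped, A skipped.
Slots: [1:E] [2:C] [3:D] [4:B]
4 of 7 scheduled.

4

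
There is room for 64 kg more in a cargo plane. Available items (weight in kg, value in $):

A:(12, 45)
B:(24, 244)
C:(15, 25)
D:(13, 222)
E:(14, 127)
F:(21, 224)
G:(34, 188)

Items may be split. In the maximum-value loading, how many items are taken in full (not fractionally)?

3

Greedy by value/weight ratio, highest first.
Order: D (222/13=17.08) > F (224/21=10.67) > B (244/24=10.17) > E (127/14=9.07) > G (188/34=5.53) > A (45/12=3.75) > C (25/15=1.67)
Fill: take D (13 @ 222) → take F (21 @ 224) → take B (24 @ 244) → take 6/14 of E → 54.43; 64/64 used.
3 item(s) taken whole; one partial (take 6/14 of E).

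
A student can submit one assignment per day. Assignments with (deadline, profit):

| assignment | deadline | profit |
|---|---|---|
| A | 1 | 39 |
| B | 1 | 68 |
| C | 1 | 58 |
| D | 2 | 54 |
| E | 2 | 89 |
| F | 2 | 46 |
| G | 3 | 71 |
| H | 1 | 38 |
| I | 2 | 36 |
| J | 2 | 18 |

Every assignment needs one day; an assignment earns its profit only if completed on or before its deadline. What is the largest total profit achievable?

228

Sort by profit descending; place each in the latest free slot ≤ its deadline.
By profit: E(d2,89), G(d3,71), B(d1,68), C(d1,58), D(d2,54), F(d2,46), A(d1,39), H(d1,38), I(d2,36), J(d2,18)
E→slot 2; G→slot 3; B→slot 1; C skipped; D skipped; F skipped; A skipped; H skipped; I skipped; J skipped.
Profit = 68 + 89 + 71 = 228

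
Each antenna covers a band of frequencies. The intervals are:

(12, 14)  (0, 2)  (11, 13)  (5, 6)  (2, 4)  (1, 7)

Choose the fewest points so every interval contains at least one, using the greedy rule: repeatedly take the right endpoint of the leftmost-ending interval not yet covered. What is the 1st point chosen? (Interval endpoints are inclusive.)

Sort by right endpoint; whenever an interval is uncovered, place a point at its right end.
Sorted: [0,2] [2,4] [5,6] [1,7] [11,13] [12,14]
{[0,2],[2,4]} hit by 2; {[5,6],[1,7]} hit by 6; {[11,13],[12,14]} hit by 13.
Points: 2, 6, 13 (3 total).

2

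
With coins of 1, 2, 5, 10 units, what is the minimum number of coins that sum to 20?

Use the largest denomination that fits, subtract, and repeat.
20 − 2×10→0
Total coins = 2 = 2

2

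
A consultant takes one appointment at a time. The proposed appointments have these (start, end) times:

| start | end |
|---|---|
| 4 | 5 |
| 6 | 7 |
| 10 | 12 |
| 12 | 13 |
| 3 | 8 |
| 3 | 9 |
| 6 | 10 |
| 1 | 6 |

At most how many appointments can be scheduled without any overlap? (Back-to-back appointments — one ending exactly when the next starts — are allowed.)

4

By end time: (4,5), (1,6), (6,7), (3,8), (3,9), (6,10), (10,12), (12,13).
Pick (4,5); next start ≥ 5 → (6,7); next start ≥ 7 → (10,12); next start ≥ 12 → (12,13).
Selected 4 appointments.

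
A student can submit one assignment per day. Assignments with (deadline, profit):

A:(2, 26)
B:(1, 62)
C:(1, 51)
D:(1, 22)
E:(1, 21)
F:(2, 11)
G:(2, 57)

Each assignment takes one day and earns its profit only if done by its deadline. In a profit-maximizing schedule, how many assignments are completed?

2

Profit order: B=62 G=57 C=51 A=26 D=22 E=21 F=11
Assign: B→slot 1, G→slot 2, C skipped, A skipped, D skipped, E skipped, F skipped.
Slots: [1:B] [2:G]
2 of 7 scheduled.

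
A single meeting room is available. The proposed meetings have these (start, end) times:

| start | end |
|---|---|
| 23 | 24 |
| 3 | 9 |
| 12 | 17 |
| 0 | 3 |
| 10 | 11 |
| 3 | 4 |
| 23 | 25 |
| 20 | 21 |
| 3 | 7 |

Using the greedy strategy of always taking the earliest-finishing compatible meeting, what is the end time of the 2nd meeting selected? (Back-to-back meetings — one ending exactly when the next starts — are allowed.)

Greedy by earliest finish: after sorting by end time, pick each interval compatible with the last pick.
By end time: (0,3), (3,4), (3,7), (3,9), (10,11), (12,17), (20,21), (23,24), (23,25).
Pick (0,3); next start ≥ 3 → (3,4); next start ≥ 4 → (10,11); next start ≥ 11 → (12,17); next start ≥ 17 → (20,21); next start ≥ 21 → (23,24).
Selected: (0,3) (3,4) (10,11) (12,17) (20,21) (23,24)

4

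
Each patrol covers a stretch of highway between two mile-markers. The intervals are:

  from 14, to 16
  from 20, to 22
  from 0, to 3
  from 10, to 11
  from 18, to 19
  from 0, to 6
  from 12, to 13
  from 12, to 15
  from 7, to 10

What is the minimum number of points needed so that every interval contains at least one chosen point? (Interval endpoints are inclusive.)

Sort by right endpoint; whenever an interval is uncovered, place a point at its right end.
Sorted: [0,3] [0,6] [7,10] [10,11] [12,13] [12,15] [14,16] [18,19] [20,22]
{[0,3],[0,6]} hit by 3; {[7,10],[10,11]} hit by 10; {[12,13],[12,15]} hit by 13; {[14,16]} hit by 16; {[18,19]} hit by 19; {[20,22]} hit by 22.
Points: 3, 10, 13, 16, 19, 22 (6 total).

6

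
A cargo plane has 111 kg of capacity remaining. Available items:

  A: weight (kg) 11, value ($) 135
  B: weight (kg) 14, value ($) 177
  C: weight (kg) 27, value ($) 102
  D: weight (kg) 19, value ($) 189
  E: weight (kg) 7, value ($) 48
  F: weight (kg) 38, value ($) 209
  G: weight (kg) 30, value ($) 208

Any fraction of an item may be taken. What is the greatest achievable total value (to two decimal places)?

Ratios (sorted): B 12.64, A 12.27, D 9.95, G 6.93, E 6.86, F 5.50, C 3.78
take B (14 @ 177); take A (11 @ 135); take D (19 @ 189); take G (30 @ 208); take E (7 @ 48); take 30/38 of F → 165.00. Capacity used 111/111.
Total value = 922.00

922.00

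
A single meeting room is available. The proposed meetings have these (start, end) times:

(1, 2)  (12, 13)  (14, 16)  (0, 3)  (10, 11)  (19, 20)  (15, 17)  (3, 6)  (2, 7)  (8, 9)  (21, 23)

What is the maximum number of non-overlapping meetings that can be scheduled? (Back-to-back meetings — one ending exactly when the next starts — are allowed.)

8

Sorted by end: (1,2)  (0,3)  (3,6)  (2,7)  (8,9)  (10,11)  (12,13)  (14,16)  (15,17)  (19,20)  (21,23)
take (1,2); skip (0,3); take (3,6); take (8,9); take (10,11); take (12,13); take (14,16); skip (15,17); take (19,20); take (21,23).
Selected 8 meetings.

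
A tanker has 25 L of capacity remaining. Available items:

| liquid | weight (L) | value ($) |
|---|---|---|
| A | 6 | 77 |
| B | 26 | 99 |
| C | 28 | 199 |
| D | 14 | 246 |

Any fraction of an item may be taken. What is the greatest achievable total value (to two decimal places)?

358.54

Greedy by value/weight ratio, highest first.
Order: D (246/14=17.57) > A (77/6=12.83) > C (199/28=7.11) > B (99/26=3.81)
Fill: take D (14 @ 246) → take A (6 @ 77) → take 5/28 of C → 35.54; 25/25 used.
Total value = 358.54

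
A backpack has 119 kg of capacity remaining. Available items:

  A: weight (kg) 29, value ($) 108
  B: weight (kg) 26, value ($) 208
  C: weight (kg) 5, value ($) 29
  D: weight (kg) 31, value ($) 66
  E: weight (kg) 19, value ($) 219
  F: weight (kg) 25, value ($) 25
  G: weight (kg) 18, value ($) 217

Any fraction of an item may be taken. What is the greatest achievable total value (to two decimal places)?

827.84

Ratios (sorted): G 12.06, E 11.53, B 8.00, C 5.80, A 3.72, D 2.13, F 1.00
take G (18 @ 217); take E (19 @ 219); take B (26 @ 208); take C (5 @ 29); take A (29 @ 108); take 22/31 of D → 46.84. Capacity used 119/119.
Total value = 827.84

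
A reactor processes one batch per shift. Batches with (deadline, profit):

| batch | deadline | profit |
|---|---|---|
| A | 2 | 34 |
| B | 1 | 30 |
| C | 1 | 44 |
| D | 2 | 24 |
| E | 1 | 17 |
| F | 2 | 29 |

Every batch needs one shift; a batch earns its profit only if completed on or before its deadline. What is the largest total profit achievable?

78

By profit: C(d1,44), A(d2,34), B(d1,30), F(d2,29), D(d2,24), E(d1,17)
C→slot 1; A→slot 2; B skipped; F skipped; D skipped; E skipped.
Profit = 44 + 34 = 78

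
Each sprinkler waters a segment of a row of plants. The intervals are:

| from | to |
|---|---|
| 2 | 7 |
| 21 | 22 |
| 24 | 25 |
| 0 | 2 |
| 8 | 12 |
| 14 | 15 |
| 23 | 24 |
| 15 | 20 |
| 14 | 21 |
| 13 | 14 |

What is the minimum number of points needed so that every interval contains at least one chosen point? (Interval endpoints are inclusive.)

Sort by right endpoint; whenever an interval is uncovered, place a point at its right end.
Sorted: [0,2] [2,7] [8,12] [13,14] [14,15] [15,20] [14,21] [21,22] [23,24] [24,25]
{[0,2],[2,7]} hit by 2; {[8,12]} hit by 12; {[13,14],[14,15]} hit by 14; {[15,20],[14,21]} hit by 20; {[21,22]} hit by 22; {[23,24],[24,25]} hit by 24.
Points: 2, 12, 14, 20, 22, 24 (6 total).

6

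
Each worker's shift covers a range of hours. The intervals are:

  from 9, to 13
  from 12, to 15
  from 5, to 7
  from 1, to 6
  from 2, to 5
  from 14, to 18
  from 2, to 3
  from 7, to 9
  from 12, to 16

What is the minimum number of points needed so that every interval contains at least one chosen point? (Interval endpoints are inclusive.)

Sort by right endpoint; whenever an interval is uncovered, place a point at its right end.
Sorted: [2,3] [2,5] [1,6] [5,7] [7,9] [9,13] [12,15] [12,16] [14,18]
{[2,3],[2,5],[1,6]} hit by 3; {[5,7],[7,9]} hit by 7; {[9,13],[12,15],[12,16]} hit by 13; {[14,18]} hit by 18.
Points: 3, 7, 13, 18 (4 total).

4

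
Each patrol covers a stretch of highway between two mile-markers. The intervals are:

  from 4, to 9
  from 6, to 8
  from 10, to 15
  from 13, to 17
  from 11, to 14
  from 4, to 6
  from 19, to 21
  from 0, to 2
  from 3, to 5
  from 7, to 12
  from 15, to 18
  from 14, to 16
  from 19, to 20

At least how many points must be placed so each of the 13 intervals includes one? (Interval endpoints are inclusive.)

By right end: [0,2]  [3,5]  [4,6]  [6,8]  [4,9]  [7,12]  [11,14]  [10,15]  [14,16]  [13,17]  [15,18]  [19,20]  [19,21]
[0,2] uncovered → point at 2; [3,5] uncovered → point at 5; [6,8] uncovered → point at 8; [11,14] uncovered → point at 14; [15,18] uncovered → point at 18; [19,20] uncovered → point at 20.
Points: 2, 5, 8, 14, 18, 20 (6 total).

6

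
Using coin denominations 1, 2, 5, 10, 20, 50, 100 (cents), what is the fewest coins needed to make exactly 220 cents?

Greedy: take as many of the largest coin as possible, then repeat with the remainder.
220 − 2×100→20 − 1×20→0
Total coins = 2 + 1 = 3

3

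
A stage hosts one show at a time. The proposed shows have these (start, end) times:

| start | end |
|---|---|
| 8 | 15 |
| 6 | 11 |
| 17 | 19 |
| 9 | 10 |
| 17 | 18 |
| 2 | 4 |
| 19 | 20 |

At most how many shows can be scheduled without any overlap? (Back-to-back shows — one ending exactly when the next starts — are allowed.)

Order by finish time; keep every interval that doesn't clash with the previous kept one.
Sorted by end: (2,4)  (9,10)  (6,11)  (8,15)  (17,18)  (17,19)  (19,20)
take (2,4); take (9,10); skip (6,11); skip (8,15); take (17,18); take (19,20).
Selected 4 shows.

4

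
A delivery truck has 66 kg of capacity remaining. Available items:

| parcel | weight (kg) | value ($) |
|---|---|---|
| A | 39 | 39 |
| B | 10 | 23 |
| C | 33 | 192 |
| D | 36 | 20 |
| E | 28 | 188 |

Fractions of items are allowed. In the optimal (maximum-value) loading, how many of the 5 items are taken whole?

Greedy by value/weight ratio, highest first.
Ratios (sorted): E 6.71, C 5.82, B 2.30, A 1.00, D 0.56
take E (28 @ 188); take C (33 @ 192); take 5/10 of B → 11.50. Capacity used 66/66.
2 item(s) taken whole; one partial (take 5/10 of B).

2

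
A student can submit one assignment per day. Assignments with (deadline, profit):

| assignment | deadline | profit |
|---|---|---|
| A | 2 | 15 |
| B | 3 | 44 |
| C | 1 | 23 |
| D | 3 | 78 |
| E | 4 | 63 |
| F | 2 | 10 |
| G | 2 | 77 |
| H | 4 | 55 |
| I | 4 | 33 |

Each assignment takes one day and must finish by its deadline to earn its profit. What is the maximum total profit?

273

Take jobs in profit order; each goes to the latest open slot no later than its deadline.
By profit: D(d3,78), G(d2,77), E(d4,63), H(d4,55), B(d3,44), I(d4,33), C(d1,23), A(d2,15), F(d2,10)
D→slot 3; G→slot 2; E→slot 4; H→slot 1; B skipped; I skipped; C skipped; A skipped; F skipped.
Profit = 55 + 77 + 78 + 63 = 273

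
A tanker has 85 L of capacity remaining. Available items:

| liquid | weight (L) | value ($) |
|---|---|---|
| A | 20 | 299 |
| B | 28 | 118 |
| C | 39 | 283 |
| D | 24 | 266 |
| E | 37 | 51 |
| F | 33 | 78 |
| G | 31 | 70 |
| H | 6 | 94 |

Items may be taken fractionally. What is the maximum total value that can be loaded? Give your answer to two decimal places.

Sort by value per unit weight and fill in that order.
Ratios (sorted): H 15.67, A 14.95, D 11.08, C 7.26, B 4.21, F 2.36, G 2.26, E 1.38
take H (6 @ 94); take A (20 @ 299); take D (24 @ 266); take 35/39 of C → 253.97. Capacity used 85/85.
Total value = 912.97

912.97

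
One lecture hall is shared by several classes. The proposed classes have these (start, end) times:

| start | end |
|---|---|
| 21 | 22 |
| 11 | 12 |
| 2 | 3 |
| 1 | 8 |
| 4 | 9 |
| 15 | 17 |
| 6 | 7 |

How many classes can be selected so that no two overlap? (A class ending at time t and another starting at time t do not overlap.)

By end time: (2,3), (6,7), (1,8), (4,9), (11,12), (15,17), (21,22).
Pick (2,3); next start ≥ 3 → (6,7); next start ≥ 7 → (11,12); next start ≥ 12 → (15,17); next start ≥ 17 → (21,22).
Selected 5 classes.

5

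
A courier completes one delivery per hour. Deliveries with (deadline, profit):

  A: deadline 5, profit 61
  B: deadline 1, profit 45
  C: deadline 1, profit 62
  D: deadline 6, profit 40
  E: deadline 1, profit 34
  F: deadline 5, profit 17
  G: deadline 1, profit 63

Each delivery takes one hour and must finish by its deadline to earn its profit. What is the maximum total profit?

By profit: G(d1,63), C(d1,62), A(d5,61), B(d1,45), D(d6,40), E(d1,34), F(d5,17)
G→slot 1; C skipped; A→slot 5; B skipped; D→slot 6; E skipped; F→slot 4.
Profit = 63 + 17 + 61 + 40 = 181

181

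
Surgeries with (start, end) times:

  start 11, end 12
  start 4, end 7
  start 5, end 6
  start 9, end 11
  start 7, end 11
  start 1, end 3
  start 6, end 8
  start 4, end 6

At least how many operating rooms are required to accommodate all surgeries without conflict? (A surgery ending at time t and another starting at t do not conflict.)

Events (time:±→running): 1:+→1 3:-→0 4:+→1 4:+→2 5:+→3 … peak 3.

3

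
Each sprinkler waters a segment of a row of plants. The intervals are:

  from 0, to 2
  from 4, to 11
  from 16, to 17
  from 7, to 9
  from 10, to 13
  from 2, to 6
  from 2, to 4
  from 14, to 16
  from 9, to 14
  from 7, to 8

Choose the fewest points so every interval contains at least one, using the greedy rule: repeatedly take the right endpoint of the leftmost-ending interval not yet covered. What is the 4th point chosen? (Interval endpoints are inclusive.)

Process intervals by earliest right end; each time one isn't hit yet, stab at its right endpoint.
By right end: [0,2]  [2,4]  [2,6]  [7,8]  [7,9]  [4,11]  [10,13]  [9,14]  [14,16]  [16,17]
[0,2] uncovered → point at 2; [7,8] uncovered → point at 8; [10,13] uncovered → point at 13; [14,16] uncovered → point at 16.
Points: 2, 8, 13, 16 (4 total).

16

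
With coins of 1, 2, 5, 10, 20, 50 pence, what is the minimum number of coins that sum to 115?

115 − 2×50→15 − 1×10→5 − 1×5→0
Total coins = 2 + 1 + 1 = 4

4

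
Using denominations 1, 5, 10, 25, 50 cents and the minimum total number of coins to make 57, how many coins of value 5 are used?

1

57 − 1×50→7 − 1×5→2 − 2×1→0
Count of 5: 1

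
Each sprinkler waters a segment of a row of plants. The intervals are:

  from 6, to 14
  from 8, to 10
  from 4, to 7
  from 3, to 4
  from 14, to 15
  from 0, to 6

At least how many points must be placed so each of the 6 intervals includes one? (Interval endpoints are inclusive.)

Sort by right endpoint; whenever an interval is uncovered, place a point at its right end.
Sorted: [3,4] [0,6] [4,7] [8,10] [6,14] [14,15]
{[3,4],[0,6],[4,7]} hit by 4; {[8,10],[6,14]} hit by 10; {[14,15]} hit by 15.
Points: 4, 10, 15 (3 total).

3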